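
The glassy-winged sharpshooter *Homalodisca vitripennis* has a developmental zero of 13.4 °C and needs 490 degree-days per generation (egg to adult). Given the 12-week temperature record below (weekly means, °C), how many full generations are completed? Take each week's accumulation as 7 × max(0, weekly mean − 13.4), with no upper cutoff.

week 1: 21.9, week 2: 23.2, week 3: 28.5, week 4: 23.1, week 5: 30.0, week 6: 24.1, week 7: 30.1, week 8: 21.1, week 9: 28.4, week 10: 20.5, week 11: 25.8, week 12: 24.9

Weekly DD (7 × max(0, T̄ − 13.4)): 59.5, 68.6, 105.7, 67.9, 116.2, 74.9, 116.9, 53.9, 105.0, 49.7, 86.8, 80.5.
Season total = 985.6 DD.
Complete generations = ⌊985.6 / 490⌋ = 2.

2 generations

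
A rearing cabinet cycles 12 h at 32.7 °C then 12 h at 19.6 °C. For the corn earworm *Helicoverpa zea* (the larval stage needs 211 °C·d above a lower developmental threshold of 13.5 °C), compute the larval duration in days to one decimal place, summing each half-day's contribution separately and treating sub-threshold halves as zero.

Day half: max(0, 32.7 − 13.5) × 0.5 = 19.2 × 0.5 = 9.60 DD.
Night half: max(0, 19.6 − 13.5) × 0.5 = 6.1 × 0.5 = 3.05 DD.
Per 24 h: 12.65 DD/day.
Duration = 211 / 12.65 = 16.680 ≈ 16.7 days.

16.7 days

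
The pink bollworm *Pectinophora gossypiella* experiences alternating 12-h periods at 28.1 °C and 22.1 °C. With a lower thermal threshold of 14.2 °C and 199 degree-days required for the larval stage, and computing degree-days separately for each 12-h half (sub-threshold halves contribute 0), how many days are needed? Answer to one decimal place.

18.3 days

Day half: max(0, 28.1 − 14.2) × 0.5 = 13.9 × 0.5 = 6.95 DD.
Night half: max(0, 22.1 − 14.2) × 0.5 = 7.9 × 0.5 = 3.95 DD.
Per 24 h: 10.90 DD/day.
Duration = 199 / 10.90 = 18.257 ≈ 18.3 days.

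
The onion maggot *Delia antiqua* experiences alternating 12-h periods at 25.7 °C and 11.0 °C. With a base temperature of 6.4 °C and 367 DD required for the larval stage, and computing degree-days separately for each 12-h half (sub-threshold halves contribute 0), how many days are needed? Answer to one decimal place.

Day half: max(0, 25.7 − 6.4) × 0.5 = 19.3 × 0.5 = 9.65 DD.
Night half: max(0, 11.0 − 6.4) × 0.5 = 4.6 × 0.5 = 2.30 DD.
Per 24 h: 11.95 DD/day.
Duration = 367 / 11.95 = 30.711 ≈ 30.7 days.

30.7 days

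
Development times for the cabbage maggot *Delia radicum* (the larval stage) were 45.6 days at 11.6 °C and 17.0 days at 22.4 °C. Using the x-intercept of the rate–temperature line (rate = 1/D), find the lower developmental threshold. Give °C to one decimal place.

5.2 °C

Linear rate model ⇒ the product D·(T − T_b) is constant across temperatures.
45.6·(11.6 − T_b) = 17.0·(22.4 − T_b)
T_b = (45.6·11.6 − 17.0·22.4) / (45.6 − 17.0) = 148.16 / 28.6 = 5.180 °C ≈ 5.2 °C.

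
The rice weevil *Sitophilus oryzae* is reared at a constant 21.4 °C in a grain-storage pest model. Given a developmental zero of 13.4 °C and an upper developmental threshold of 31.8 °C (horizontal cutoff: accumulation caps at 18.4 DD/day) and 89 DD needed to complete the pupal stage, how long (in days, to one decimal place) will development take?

Daily accumulation = 21.4 − 13.4 = 8.0 DD/day.
Duration = 89 / 8.0 = 11.125 ≈ 11.1 days.

11.1 days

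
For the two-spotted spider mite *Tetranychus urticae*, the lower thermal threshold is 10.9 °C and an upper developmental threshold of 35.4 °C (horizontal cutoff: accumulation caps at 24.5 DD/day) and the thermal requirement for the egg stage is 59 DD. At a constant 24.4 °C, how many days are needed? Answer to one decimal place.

4.4 days

Daily accumulation = 24.4 − 10.9 = 13.5 DD/day.
Duration = 59 / 13.5 = 4.370 ≈ 4.4 days.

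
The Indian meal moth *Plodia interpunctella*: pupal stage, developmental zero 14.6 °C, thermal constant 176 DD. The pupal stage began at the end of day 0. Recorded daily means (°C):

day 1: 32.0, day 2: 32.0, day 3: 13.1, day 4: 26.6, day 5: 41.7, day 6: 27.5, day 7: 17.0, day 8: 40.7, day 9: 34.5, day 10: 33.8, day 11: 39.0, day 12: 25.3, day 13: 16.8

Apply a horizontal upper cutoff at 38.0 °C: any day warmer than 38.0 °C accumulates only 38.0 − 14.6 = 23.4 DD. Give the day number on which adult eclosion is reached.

Daily DD above 14.6 °C (capped at 23.4): 17.4, 17.4, 0.0, 12.0, 23.4, 12.9, 2.4, 23.4, 19.9, 19.2, 23.4, 10.7, 2.2.
Cumulative: 17.4, 34.8, 34.8, 46.8, 70.2, 83.1, 85.5, 108.9, 128.8, 148.0, 171.4, 182.1, 184.3.
The total first reaches 176 DD on day 12.

day 12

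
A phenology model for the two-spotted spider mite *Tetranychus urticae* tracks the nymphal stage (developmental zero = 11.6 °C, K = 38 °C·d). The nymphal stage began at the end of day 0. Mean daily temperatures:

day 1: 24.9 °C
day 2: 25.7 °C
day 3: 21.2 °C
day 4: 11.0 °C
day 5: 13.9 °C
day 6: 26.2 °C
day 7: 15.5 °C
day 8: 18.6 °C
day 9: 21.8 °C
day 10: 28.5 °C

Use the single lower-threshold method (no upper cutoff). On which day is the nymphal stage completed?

day 5

Daily DD above 11.6 °C: 13.3, 14.1, 9.6, 0.0, 2.3, 14.6, 3.9, 7.0, 10.2, 16.9.
Cumulative: 13.3, 27.4, 37.0, 37.0, 39.3, 53.9, 57.8, 64.8, 75.0, 91.9.
The total first reaches 38 DD on day 5.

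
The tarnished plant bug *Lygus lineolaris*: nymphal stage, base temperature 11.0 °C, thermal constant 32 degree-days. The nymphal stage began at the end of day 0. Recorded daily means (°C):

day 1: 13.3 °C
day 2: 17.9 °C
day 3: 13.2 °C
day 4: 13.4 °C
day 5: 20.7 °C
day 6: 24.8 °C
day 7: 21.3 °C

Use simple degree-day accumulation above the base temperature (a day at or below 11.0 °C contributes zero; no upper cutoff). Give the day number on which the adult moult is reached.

day 6

Daily DD above 11.0 °C: 2.3, 6.9, 2.2, 2.4, 9.7, 13.8, 10.3.
Cumulative: 2.3, 9.2, 11.4, 13.8, 23.5, 37.3, 47.6.
The total first reaches 32 DD on day 6.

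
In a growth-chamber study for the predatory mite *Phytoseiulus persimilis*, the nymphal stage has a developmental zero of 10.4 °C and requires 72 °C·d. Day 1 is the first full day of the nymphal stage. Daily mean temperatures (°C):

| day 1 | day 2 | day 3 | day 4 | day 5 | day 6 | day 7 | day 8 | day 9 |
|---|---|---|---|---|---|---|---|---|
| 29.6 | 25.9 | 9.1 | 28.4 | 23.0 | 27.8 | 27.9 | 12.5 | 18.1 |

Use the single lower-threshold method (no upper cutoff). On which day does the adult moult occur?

day 6

Daily DD above 10.4 °C: 19.2, 15.5, 0.0, 18.0, 12.6, 17.4, 17.5, 2.1, 7.7.
Cumulative: 19.2, 34.7, 34.7, 52.7, 65.3, 82.7, 100.2, 102.3, 110.0.
The total first reaches 72 DD on day 6.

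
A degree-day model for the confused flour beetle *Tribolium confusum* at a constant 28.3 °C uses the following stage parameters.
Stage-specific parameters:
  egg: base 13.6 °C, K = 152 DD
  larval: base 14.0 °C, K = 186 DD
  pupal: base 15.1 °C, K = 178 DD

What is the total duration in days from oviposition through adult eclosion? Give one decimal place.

36.8 days

egg: 152 / (28.3 − 13.6) = 152 / 14.7 = 10.340 d.
larval: 186 / (28.3 − 14.0) = 186 / 14.3 = 13.007 d.
pupal: 178 / (28.3 − 15.1) = 178 / 13.2 = 13.485 d.
Sum = 36.832 ≈ 36.8 days.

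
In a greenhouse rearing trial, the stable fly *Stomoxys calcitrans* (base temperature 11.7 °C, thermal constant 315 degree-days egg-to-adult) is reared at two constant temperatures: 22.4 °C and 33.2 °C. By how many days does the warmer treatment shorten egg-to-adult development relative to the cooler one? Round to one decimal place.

14.8 days

At 22.4 °C: 315 / (22.4 − 11.7) = 315 / 10.7 = 29.439 d.
At 33.2 °C: 315 / (33.2 − 11.7) = 315 / 21.5 = 14.651 d.
Difference = |29.439 − 14.651| = 14.788 ≈ 14.8 days.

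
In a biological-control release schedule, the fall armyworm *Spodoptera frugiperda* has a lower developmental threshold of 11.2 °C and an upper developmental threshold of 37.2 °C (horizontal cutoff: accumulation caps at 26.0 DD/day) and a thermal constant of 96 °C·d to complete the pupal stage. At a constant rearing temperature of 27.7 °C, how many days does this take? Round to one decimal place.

Daily accumulation = 27.7 − 11.2 = 16.5 DD/day.
Duration = 96 / 16.5 = 5.818 ≈ 5.8 days.

5.8 days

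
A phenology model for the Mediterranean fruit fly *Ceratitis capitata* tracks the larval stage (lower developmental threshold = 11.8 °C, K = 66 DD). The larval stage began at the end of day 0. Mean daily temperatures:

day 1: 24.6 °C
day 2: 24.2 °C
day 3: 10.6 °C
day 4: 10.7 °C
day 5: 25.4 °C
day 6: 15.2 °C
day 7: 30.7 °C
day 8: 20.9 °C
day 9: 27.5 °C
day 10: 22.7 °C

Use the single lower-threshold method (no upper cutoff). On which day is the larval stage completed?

day 8

Daily DD above 11.8 °C: 12.8, 12.4, 0.0, 0.0, 13.6, 3.4, 18.9, 9.1, 15.7, 10.9.
Cumulative: 12.8, 25.2, 25.2, 25.2, 38.8, 42.2, 61.1, 70.2, 85.9, 96.8.
The total first reaches 66 DD on day 8.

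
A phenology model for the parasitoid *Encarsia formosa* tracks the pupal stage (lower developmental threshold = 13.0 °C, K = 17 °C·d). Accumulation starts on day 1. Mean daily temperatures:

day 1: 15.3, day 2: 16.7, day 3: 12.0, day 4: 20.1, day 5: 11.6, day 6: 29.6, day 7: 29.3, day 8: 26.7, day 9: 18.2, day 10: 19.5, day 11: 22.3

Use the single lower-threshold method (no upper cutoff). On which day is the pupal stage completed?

day 6

Daily DD above 13.0 °C: 2.3, 3.7, 0.0, 7.1, 0.0, 16.6, 16.3, 13.7, 5.2, 6.5, 9.3.
Cumulative: 2.3, 6.0, 6.0, 13.1, 13.1, 29.7, 46.0, 59.7, 64.9, 71.4, 80.7.
The total first reaches 17 DD on day 6.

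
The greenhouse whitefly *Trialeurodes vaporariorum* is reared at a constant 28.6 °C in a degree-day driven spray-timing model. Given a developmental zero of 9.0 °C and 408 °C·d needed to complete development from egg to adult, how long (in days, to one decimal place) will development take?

Daily accumulation = 28.6 − 9.0 = 19.6 DD/day.
Duration = 408 / 19.6 = 20.816 ≈ 20.8 days.

20.8 days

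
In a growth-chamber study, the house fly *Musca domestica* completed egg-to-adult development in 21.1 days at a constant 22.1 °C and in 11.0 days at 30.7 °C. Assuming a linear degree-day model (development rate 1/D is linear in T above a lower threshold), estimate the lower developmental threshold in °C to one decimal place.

12.7 °C

Equal thermal constants: D₁(T₁ − T_b) = D₂(T₂ − T_b).
21.1·(22.1 − T_b) = 11.0·(30.7 − T_b)
T_b = (21.1·22.1 − 11.0·30.7) / (21.1 − 11.0) = 128.61 / 10.1 = 12.734 °C ≈ 12.7 °C.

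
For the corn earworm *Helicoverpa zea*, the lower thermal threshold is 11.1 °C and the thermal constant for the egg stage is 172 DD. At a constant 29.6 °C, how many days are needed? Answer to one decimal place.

Daily accumulation = 29.6 − 11.1 = 18.5 DD/day.
Duration = 172 / 18.5 = 9.297 ≈ 9.3 days.

9.3 days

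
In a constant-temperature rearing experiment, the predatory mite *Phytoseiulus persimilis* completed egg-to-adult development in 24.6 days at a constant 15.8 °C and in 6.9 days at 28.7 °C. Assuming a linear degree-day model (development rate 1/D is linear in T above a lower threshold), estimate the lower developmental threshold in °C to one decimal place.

Linear rate model ⇒ the product D·(T − T_b) is constant across temperatures.
24.6·(15.8 − T_b) = 6.9·(28.7 − T_b)
T_b = (24.6·15.8 − 6.9·28.7) / (24.6 − 6.9) = 190.65 / 17.7 = 10.771 °C ≈ 10.8 °C.

10.8 °C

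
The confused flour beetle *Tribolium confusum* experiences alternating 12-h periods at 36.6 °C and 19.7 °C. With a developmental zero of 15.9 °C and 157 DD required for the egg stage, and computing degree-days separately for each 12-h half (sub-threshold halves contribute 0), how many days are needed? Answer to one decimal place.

12.8 days

Day half: max(0, 36.6 − 15.9) × 0.5 = 20.7 × 0.5 = 10.35 DD.
Night half: max(0, 19.7 − 15.9) × 0.5 = 3.8 × 0.5 = 1.90 DD.
Per 24 h: 12.25 DD/day.
Duration = 157 / 12.25 = 12.816 ≈ 12.8 days.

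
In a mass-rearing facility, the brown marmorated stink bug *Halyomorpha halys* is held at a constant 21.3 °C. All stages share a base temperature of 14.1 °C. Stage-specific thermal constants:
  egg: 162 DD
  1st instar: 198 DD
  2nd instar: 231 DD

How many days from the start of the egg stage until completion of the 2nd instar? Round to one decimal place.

82.1 days

Daily accumulation at 21.3 °C = 21.3 − 14.1 = 7.2 DD/day.
Total K = 162 + 198 + 231 = 591 DD.
Total duration = 591 / 7.2 = 82.083 ≈ 82.1 days.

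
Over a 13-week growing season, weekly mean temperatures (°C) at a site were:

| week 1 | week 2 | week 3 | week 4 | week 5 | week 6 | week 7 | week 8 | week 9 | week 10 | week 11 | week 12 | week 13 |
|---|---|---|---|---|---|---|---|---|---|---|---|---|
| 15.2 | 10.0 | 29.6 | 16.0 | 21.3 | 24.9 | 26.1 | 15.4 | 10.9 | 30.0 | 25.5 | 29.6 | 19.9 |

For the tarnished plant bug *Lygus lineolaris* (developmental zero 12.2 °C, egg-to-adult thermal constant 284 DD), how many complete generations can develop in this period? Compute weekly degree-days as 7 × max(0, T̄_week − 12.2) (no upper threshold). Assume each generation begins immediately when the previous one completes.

2 generations

Weekly DD (7 × max(0, T̄ − 12.2)): 21.0, 0.0, 121.8, 26.6, 63.7, 88.9, 97.3, 22.4, 0.0, 124.6, 93.1, 121.8, 53.9.
Season total = 835.1 DD.
Complete generations = ⌊835.1 / 284⌋ = 2.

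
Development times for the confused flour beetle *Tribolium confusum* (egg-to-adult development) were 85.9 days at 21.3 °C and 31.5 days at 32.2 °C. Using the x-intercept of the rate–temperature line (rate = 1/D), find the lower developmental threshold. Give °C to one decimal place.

15.0 °C

Equal thermal constants: D₁(T₁ − T_b) = D₂(T₂ − T_b).
85.9·(21.3 − T_b) = 31.5·(32.2 − T_b)
T_b = (85.9·21.3 − 31.5·32.2) / (85.9 − 31.5) = 815.37 / 54.4 = 14.988 °C ≈ 15.0 °C.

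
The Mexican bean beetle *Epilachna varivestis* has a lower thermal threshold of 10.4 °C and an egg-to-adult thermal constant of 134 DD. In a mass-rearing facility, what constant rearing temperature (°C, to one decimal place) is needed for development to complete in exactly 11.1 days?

Required daily accumulation = 134 / 11.1 = 12.072 DD/day.
T = T_base + 12.072 = 10.4 + 12.072 = 22.472 ≈ 22.5 °C.

22.5 °C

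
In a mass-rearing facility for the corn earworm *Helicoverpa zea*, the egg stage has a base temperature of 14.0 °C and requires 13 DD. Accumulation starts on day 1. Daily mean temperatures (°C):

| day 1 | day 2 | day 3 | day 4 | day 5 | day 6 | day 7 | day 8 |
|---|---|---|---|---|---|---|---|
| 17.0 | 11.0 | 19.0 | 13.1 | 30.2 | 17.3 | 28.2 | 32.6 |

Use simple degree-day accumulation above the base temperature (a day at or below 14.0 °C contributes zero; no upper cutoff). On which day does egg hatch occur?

day 5

Daily DD above 14.0 °C: 3.0, 0.0, 5.0, 0.0, 16.2, 3.3, 14.2, 18.6.
Cumulative: 3.0, 3.0, 8.0, 8.0, 24.2, 27.5, 41.7, 60.3.
The total first reaches 13 DD on day 5.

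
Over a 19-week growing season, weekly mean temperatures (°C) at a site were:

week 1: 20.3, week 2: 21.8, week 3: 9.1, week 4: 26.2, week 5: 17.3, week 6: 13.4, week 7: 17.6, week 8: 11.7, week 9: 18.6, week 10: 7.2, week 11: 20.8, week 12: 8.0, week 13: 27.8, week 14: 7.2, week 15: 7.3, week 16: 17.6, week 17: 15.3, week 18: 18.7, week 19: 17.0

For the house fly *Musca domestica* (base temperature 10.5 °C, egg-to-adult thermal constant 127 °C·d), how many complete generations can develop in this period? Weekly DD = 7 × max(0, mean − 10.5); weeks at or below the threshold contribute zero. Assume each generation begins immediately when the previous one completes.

Weekly DD (7 × max(0, T̄ − 10.5)): 68.6, 79.1, 0.0, 109.9, 47.6, 20.3, 49.7, 8.4, 56.7, 0.0, 72.1, 0.0, 121.1, 0.0, 0.0, 49.7, 33.6, 57.4, 45.5.
Season total = 819.7 DD.
Complete generations = ⌊819.7 / 127⌋ = 6.

6 generations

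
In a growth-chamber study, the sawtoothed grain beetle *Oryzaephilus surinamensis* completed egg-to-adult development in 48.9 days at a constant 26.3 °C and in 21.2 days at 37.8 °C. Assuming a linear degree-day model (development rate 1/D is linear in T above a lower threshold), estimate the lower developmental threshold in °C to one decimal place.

Equal thermal constants: D₁(T₁ − T_b) = D₂(T₂ − T_b).
48.9·(26.3 − T_b) = 21.2·(37.8 − T_b)
T_b = (48.9·26.3 − 21.2·37.8) / (48.9 − 21.2) = 484.71 / 27.7 = 17.499 °C ≈ 17.5 °C.

17.5 °C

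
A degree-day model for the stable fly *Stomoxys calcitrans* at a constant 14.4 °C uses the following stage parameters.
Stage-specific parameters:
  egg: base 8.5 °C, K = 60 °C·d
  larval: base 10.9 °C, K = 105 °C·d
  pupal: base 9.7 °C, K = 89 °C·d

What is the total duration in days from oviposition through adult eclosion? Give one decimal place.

egg: 60 / (14.4 − 8.5) = 60 / 5.9 = 10.169 d.
larval: 105 / (14.4 − 10.9) = 105 / 3.5 = 30.000 d.
pupal: 89 / (14.4 − 9.7) = 89 / 4.7 = 18.936 d.
Sum = 59.106 ≈ 59.1 days.

59.1 days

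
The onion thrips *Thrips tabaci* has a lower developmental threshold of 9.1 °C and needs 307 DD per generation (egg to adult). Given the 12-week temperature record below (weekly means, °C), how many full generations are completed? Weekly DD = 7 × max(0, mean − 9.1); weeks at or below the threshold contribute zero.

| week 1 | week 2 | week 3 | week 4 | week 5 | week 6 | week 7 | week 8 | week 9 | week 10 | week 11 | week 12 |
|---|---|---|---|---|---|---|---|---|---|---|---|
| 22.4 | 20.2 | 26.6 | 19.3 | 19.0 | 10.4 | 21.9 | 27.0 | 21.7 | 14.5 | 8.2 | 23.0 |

2 generations

Weekly DD (7 × max(0, T̄ − 9.1)): 93.1, 77.7, 122.5, 71.4, 69.3, 9.1, 89.6, 125.3, 88.2, 37.8, 0.0, 97.3.
Season total = 881.3 DD.
Complete generations = ⌊881.3 / 307⌋ = 2.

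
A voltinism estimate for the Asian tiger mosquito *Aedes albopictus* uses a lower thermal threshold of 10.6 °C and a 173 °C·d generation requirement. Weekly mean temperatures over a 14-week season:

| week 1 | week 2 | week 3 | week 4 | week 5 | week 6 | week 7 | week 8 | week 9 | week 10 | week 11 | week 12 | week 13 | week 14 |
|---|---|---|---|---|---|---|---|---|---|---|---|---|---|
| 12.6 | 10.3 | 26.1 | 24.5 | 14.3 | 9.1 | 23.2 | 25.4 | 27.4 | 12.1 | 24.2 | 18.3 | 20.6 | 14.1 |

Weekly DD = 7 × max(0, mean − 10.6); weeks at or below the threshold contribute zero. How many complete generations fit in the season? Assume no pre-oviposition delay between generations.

Weekly DD (7 × max(0, T̄ − 10.6)): 14.0, 0.0, 108.5, 97.3, 25.9, 0.0, 88.2, 103.6, 117.6, 10.5, 95.2, 53.9, 70.0, 24.5.
Season total = 809.2 DD.
Complete generations = ⌊809.2 / 173⌋ = 4.

4 generations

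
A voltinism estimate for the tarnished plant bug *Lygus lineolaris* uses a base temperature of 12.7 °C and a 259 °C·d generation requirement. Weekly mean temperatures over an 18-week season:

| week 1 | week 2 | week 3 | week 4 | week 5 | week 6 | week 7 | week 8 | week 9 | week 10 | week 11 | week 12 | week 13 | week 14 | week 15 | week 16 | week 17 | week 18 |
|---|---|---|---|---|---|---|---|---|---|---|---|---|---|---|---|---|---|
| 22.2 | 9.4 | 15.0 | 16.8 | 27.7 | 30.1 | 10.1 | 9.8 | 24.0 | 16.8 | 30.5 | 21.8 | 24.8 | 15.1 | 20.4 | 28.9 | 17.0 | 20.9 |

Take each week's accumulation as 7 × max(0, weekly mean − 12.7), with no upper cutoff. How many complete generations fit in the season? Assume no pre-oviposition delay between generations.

3 generations

Weekly DD (7 × max(0, T̄ − 12.7)): 66.5, 0.0, 16.1, 28.7, 105.0, 121.8, 0.0, 0.0, 79.1, 28.7, 124.6, 63.7, 84.7, 16.8, 53.9, 113.4, 30.1, 57.4.
Season total = 990.5 DD.
Complete generations = ⌊990.5 / 259⌋ = 3.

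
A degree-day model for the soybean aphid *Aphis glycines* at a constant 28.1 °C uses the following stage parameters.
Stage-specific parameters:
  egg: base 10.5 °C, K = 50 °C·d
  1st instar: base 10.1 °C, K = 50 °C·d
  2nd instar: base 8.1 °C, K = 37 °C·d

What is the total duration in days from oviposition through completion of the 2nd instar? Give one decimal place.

7.5 days

egg: 50 / (28.1 − 10.5) = 50 / 17.6 = 2.841 d.
1st instar: 50 / (28.1 − 10.1) = 50 / 18.0 = 2.778 d.
2nd instar: 37 / (28.1 − 8.1) = 37 / 20.0 = 1.850 d.
Sum = 7.469 ≈ 7.5 days.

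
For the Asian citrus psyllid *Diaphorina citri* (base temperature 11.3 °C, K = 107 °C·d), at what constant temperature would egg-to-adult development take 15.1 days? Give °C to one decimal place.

Required daily accumulation = 107 / 15.1 = 7.086 DD/day.
T = T_base + 7.086 = 11.3 + 7.086 = 18.386 ≈ 18.4 °C.

18.4 °C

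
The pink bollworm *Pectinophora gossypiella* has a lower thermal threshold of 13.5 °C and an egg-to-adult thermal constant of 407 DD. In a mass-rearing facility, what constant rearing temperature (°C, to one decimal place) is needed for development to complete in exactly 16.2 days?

38.6 °C

Required daily accumulation = 407 / 16.2 = 25.123 DD/day.
T = T_base + 25.123 = 13.5 + 25.123 = 38.623 ≈ 38.6 °C.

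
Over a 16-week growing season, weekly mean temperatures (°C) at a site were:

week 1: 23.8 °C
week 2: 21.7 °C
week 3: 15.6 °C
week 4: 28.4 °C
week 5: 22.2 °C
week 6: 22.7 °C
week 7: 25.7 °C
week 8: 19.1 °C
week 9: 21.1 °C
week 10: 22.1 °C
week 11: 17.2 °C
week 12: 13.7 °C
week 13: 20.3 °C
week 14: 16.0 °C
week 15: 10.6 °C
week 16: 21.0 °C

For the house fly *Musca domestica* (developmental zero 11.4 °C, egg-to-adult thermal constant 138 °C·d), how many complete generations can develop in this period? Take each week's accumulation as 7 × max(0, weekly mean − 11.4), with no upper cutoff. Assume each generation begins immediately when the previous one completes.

7 generations

Weekly DD (7 × max(0, T̄ − 11.4)): 86.8, 72.1, 29.4, 119.0, 75.6, 79.1, 100.1, 53.9, 67.9, 74.9, 40.6, 16.1, 62.3, 32.2, 0.0, 67.2.
Season total = 977.2 DD.
Complete generations = ⌊977.2 / 138⌋ = 7.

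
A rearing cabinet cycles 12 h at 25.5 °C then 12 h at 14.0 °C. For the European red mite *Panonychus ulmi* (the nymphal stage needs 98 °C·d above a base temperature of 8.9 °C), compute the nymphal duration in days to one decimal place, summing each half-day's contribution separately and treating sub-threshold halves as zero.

Day half: max(0, 25.5 − 8.9) × 0.5 = 16.6 × 0.5 = 8.30 DD.
Night half: max(0, 14.0 − 8.9) × 0.5 = 5.1 × 0.5 = 2.55 DD.
Per 24 h: 10.85 DD/day.
Duration = 98 / 10.85 = 9.032 ≈ 9.0 days.

9.0 days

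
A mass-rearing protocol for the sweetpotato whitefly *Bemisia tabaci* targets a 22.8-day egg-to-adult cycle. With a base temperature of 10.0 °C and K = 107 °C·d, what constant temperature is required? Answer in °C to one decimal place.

14.7 °C

Required daily accumulation = 107 / 22.8 = 4.693 DD/day.
T = T_base + 4.693 = 10.0 + 4.693 = 14.693 ≈ 14.7 °C.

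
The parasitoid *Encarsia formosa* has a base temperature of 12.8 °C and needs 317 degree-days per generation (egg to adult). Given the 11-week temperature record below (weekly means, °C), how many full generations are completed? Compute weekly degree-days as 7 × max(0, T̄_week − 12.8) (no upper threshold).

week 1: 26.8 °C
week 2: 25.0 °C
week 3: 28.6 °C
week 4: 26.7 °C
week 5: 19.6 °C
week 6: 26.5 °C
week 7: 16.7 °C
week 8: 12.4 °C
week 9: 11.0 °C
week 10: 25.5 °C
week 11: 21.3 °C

Weekly DD (7 × max(0, T̄ − 12.8)): 98.0, 85.4, 110.6, 97.3, 47.6, 95.9, 27.3, 0.0, 0.0, 88.9, 59.5.
Season total = 710.5 DD.
Complete generations = ⌊710.5 / 317⌋ = 2.

2 generations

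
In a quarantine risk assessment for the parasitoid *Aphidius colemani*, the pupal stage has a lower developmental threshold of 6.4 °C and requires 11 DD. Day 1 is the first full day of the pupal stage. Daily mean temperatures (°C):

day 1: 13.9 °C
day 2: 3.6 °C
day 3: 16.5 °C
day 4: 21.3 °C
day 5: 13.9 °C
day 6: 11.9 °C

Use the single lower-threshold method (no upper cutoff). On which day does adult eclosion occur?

day 3

Daily DD above 6.4 °C: 7.5, 0.0, 10.1, 14.9, 7.5, 5.5.
Cumulative: 7.5, 7.5, 17.6, 32.5, 40.0, 45.5.
The total first reaches 11 DD on day 3.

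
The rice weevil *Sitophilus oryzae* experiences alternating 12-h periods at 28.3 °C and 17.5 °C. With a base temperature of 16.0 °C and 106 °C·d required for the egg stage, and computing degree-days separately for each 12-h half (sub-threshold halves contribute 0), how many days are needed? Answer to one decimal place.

15.4 days

Day half: max(0, 28.3 − 16.0) × 0.5 = 12.3 × 0.5 = 6.15 DD.
Night half: max(0, 17.5 − 16.0) × 0.5 = 1.5 × 0.5 = 0.75 DD.
Per 24 h: 6.90 DD/day.
Duration = 106 / 6.90 = 15.362 ≈ 15.4 days.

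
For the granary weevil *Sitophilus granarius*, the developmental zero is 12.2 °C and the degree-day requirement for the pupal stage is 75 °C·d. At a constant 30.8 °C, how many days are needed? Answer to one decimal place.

Daily accumulation = 30.8 − 12.2 = 18.6 DD/day.
Duration = 75 / 18.6 = 4.032 ≈ 4.0 days.

4.0 days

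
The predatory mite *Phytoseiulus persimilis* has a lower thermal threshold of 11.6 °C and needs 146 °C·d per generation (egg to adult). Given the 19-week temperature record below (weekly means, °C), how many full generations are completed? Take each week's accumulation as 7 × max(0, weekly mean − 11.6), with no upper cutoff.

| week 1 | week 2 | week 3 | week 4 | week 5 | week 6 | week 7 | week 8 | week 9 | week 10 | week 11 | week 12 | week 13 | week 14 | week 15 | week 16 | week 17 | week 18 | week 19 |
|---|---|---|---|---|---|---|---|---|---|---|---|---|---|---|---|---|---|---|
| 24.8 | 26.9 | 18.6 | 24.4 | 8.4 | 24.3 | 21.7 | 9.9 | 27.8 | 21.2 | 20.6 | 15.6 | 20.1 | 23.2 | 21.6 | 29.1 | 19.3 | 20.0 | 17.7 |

8 generations

Weekly DD (7 × max(0, T̄ − 11.6)): 92.4, 107.1, 49.0, 89.6, 0.0, 88.9, 70.7, 0.0, 113.4, 67.2, 63.0, 28.0, 59.5, 81.2, 70.0, 122.5, 53.9, 58.8, 42.7.
Season total = 1257.9 DD.
Complete generations = ⌊1257.9 / 146⌋ = 8.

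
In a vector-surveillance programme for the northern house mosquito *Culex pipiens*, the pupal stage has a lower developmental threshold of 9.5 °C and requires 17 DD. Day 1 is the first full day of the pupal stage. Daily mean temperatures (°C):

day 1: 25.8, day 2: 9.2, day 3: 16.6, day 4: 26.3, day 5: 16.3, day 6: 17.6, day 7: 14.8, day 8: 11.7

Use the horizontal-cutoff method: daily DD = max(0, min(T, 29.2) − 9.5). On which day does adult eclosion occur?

Daily DD above 9.5 °C (capped at 19.7): 16.3, 0.0, 7.1, 16.8, 6.8, 8.1, 5.3, 2.2.
Cumulative: 16.3, 16.3, 23.4, 40.2, 47.0, 55.1, 60.4, 62.6.
The total first reaches 17 DD on day 3.

day 3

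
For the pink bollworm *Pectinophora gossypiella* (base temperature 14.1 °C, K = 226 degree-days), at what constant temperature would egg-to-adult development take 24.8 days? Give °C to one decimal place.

23.2 °C

Required daily accumulation = 226 / 24.8 = 9.113 DD/day.
T = T_base + 9.113 = 14.1 + 9.113 = 23.213 ≈ 23.2 °C.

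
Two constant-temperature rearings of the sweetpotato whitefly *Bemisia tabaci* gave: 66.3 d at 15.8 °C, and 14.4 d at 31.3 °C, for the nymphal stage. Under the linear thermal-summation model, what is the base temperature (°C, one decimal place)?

11.5 °C

Linear rate model ⇒ the product D·(T − T_b) is constant across temperatures.
66.3·(15.8 − T_b) = 14.4·(31.3 − T_b)
T_b = (66.3·15.8 − 14.4·31.3) / (66.3 − 14.4) = 596.82 / 51.9 = 11.499 °C ≈ 11.5 °C.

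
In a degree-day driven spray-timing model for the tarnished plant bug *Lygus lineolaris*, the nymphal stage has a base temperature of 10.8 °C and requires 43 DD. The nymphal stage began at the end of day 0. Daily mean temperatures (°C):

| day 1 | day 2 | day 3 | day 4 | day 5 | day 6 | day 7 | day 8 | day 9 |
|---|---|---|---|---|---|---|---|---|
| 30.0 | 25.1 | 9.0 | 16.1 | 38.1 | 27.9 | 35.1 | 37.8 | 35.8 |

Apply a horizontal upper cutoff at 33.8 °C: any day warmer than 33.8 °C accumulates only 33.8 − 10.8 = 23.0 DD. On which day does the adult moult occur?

Daily DD above 10.8 °C (capped at 23.0): 19.2, 14.3, 0.0, 5.3, 23.0, 17.1, 23.0, 23.0, 23.0.
Cumulative: 19.2, 33.5, 33.5, 38.8, 61.8, 78.9, 101.9, 124.9, 147.9.
The total first reaches 43 DD on day 5.

day 5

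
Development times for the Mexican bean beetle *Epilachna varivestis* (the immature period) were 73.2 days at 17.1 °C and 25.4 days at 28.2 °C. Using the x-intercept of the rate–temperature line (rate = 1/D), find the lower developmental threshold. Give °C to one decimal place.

11.2 °C

Linear rate model ⇒ the product D·(T − T_b) is constant across temperatures.
73.2·(17.1 − T_b) = 25.4·(28.2 − T_b)
T_b = (73.2·17.1 − 25.4·28.2) / (73.2 − 25.4) = 535.44 / 47.8 = 11.202 °C ≈ 11.2 °C.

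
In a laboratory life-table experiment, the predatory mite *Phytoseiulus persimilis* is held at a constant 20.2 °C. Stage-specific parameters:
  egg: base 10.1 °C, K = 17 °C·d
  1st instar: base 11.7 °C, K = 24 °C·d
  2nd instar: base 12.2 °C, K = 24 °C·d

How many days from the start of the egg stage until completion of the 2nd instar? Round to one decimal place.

egg: 17 / (20.2 − 10.1) = 17 / 10.1 = 1.683 d.
1st instar: 24 / (20.2 − 11.7) = 24 / 8.5 = 2.824 d.
2nd instar: 24 / (20.2 − 12.2) = 24 / 8.0 = 3.000 d.
Sum = 7.507 ≈ 7.5 days.

7.5 days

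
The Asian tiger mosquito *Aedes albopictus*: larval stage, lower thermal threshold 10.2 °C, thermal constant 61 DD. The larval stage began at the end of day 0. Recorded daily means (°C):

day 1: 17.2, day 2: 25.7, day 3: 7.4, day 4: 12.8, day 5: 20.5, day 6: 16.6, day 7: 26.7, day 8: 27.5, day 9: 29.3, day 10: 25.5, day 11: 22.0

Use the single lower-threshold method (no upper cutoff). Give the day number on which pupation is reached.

Daily DD above 10.2 °C: 7.0, 15.5, 0.0, 2.6, 10.3, 6.4, 16.5, 17.3, 19.1, 15.3, 11.8.
Cumulative: 7.0, 22.5, 22.5, 25.1, 35.4, 41.8, 58.3, 75.6, 94.7, 110.0, 121.8.
The total first reaches 61 DD on day 8.

day 8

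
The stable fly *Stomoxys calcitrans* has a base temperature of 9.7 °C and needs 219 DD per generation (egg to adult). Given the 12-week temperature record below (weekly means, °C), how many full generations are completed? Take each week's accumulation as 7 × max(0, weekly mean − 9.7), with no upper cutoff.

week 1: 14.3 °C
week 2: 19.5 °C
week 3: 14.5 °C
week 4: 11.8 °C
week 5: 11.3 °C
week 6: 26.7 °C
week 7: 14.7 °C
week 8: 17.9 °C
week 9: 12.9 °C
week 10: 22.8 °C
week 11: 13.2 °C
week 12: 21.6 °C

Weekly DD (7 × max(0, T̄ − 9.7)): 32.2, 68.6, 33.6, 14.7, 11.2, 119.0, 35.0, 57.4, 22.4, 91.7, 24.5, 83.3.
Season total = 593.6 DD.
Complete generations = ⌊593.6 / 219⌋ = 2.

2 generations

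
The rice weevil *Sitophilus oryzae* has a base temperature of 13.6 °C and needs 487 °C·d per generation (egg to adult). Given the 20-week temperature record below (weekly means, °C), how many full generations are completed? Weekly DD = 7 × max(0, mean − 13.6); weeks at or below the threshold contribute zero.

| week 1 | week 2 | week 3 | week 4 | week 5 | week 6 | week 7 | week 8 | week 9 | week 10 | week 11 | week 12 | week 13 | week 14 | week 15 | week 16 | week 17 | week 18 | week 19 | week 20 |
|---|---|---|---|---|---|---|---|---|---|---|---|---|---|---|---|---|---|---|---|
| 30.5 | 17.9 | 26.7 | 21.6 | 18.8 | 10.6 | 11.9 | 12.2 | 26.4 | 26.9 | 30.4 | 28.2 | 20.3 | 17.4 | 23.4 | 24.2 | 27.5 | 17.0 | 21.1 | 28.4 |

Weekly DD (7 × max(0, T̄ − 13.6)): 118.3, 30.1, 91.7, 56.0, 36.4, 0.0, 0.0, 0.0, 89.6, 93.1, 117.6, 102.2, 46.9, 26.6, 68.6, 74.2, 97.3, 23.8, 52.5, 103.6.
Season total = 1228.5 DD.
Complete generations = ⌊1228.5 / 487⌋ = 2.

2 generations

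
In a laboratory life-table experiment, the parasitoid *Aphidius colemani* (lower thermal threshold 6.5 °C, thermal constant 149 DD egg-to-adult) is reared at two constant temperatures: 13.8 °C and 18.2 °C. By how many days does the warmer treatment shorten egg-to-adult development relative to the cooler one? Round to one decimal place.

At 13.8 °C: 149 / (13.8 − 6.5) = 149 / 7.3 = 20.411 d.
At 18.2 °C: 149 / (18.2 − 6.5) = 149 / 11.7 = 12.735 d.
Difference = |20.411 − 12.735| = 7.676 ≈ 7.7 days.

7.7 days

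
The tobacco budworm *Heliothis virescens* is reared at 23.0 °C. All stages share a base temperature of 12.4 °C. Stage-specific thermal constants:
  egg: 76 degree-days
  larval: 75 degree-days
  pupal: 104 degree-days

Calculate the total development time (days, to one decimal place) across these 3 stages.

Daily accumulation at 23.0 °C = 23.0 − 12.4 = 10.6 DD/day.
Total K = 76 + 75 + 104 = 255 DD.
Total duration = 255 / 10.6 = 24.057 ≈ 24.1 days.

24.1 days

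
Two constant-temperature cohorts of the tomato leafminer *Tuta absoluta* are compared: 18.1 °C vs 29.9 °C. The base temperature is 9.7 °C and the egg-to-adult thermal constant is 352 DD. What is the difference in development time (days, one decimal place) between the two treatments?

At 18.1 °C: 352 / (18.1 − 9.7) = 352 / 8.4 = 41.905 d.
At 29.9 °C: 352 / (29.9 − 9.7) = 352 / 20.2 = 17.426 d.
Difference = |41.905 − 17.426| = 24.479 ≈ 24.5 days.

24.5 days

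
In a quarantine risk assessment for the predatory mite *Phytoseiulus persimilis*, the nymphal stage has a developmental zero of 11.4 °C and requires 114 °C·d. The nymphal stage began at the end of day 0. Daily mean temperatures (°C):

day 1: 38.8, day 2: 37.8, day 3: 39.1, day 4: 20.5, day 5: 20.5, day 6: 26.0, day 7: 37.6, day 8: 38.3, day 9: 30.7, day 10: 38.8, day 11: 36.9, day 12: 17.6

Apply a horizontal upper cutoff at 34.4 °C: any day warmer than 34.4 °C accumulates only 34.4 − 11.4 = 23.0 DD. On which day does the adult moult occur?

day 7

Daily DD above 11.4 °C (capped at 23.0): 23.0, 23.0, 23.0, 9.1, 9.1, 14.6, 23.0, 23.0, 19.3, 23.0, 23.0, 6.2.
Cumulative: 23.0, 46.0, 69.0, 78.1, 87.2, 101.8, 124.8, 147.8, 167.1, 190.1, 213.1, 219.3.
The total first reaches 114 DD on day 7.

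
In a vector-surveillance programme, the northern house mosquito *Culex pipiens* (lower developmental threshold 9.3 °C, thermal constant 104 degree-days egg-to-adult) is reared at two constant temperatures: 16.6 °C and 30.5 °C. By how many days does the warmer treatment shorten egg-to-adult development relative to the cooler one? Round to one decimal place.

9.3 days

At 16.6 °C: 104 / (16.6 − 9.3) = 104 / 7.3 = 14.247 d.
At 30.5 °C: 104 / (30.5 − 9.3) = 104 / 21.2 = 4.906 d.
Difference = |14.247 − 4.906| = 9.341 ≈ 9.3 days.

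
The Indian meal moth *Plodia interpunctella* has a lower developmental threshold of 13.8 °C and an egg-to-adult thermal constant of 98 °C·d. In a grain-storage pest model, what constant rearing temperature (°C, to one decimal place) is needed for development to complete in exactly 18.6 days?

19.1 °C

Required daily accumulation = 98 / 18.6 = 5.269 DD/day.
T = T_base + 5.269 = 13.8 + 5.269 = 19.069 ≈ 19.1 °C.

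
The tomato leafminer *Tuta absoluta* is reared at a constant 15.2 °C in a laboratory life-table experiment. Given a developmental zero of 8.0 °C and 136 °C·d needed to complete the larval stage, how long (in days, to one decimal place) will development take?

Daily accumulation = 15.2 − 8.0 = 7.2 DD/day.
Duration = 136 / 7.2 = 18.889 ≈ 18.9 days.

18.9 days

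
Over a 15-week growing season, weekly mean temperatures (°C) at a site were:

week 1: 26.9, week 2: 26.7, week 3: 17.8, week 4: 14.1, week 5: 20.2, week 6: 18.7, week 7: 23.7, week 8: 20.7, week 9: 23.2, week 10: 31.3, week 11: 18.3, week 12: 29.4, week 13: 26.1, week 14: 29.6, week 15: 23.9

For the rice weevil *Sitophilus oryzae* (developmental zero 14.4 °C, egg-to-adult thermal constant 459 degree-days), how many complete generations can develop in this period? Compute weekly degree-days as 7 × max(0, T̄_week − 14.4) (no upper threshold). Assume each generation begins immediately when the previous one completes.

Weekly DD (7 × max(0, T̄ − 14.4)): 87.5, 86.1, 23.8, 0.0, 40.6, 30.1, 65.1, 44.1, 61.6, 118.3, 27.3, 105.0, 81.9, 106.4, 66.5.
Season total = 944.3 DD.
Complete generations = ⌊944.3 / 459⌋ = 2.

2 generations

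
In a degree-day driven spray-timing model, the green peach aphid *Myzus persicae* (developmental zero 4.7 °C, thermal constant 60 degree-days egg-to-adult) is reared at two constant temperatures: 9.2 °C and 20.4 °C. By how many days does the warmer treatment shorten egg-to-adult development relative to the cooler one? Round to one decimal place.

9.5 days

At 9.2 °C: 60 / (9.2 − 4.7) = 60 / 4.5 = 13.333 d.
At 20.4 °C: 60 / (20.4 − 4.7) = 60 / 15.7 = 3.822 d.
Difference = |13.333 − 3.822| = 9.512 ≈ 9.5 days.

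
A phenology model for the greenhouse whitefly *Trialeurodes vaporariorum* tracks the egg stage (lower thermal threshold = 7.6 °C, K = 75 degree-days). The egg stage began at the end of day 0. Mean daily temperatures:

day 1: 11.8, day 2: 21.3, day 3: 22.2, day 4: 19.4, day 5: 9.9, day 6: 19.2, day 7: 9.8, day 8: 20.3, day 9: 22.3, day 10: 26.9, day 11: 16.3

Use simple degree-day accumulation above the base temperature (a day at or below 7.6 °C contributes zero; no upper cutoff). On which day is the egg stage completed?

Daily DD above 7.6 °C: 4.2, 13.7, 14.6, 11.8, 2.3, 11.6, 2.2, 12.7, 14.7, 19.3, 8.7.
Cumulative: 4.2, 17.9, 32.5, 44.3, 46.6, 58.2, 60.4, 73.1, 87.8, 107.1, 115.8.
The total first reaches 75 DD on day 9.

day 9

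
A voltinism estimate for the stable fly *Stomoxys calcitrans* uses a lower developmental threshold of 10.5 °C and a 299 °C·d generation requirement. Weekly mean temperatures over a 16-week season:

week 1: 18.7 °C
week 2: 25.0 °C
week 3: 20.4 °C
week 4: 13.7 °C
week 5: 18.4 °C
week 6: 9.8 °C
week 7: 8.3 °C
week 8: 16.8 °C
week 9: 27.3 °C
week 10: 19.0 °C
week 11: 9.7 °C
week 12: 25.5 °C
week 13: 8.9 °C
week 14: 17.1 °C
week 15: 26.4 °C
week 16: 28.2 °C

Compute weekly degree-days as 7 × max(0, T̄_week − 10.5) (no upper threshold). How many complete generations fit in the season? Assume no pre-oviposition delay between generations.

Weekly DD (7 × max(0, T̄ − 10.5)): 57.4, 101.5, 69.3, 22.4, 55.3, 0.0, 0.0, 44.1, 117.6, 59.5, 0.0, 105.0, 0.0, 46.2, 111.3, 123.9.
Season total = 913.5 DD.
Complete generations = ⌊913.5 / 299⌋ = 3.

3 generations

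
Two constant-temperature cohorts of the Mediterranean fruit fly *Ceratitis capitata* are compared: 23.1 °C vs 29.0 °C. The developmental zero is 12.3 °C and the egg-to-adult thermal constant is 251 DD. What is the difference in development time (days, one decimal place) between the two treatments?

8.2 days

At 23.1 °C: 251 / (23.1 − 12.3) = 251 / 10.8 = 23.241 d.
At 29.0 °C: 251 / (29.0 − 12.3) = 251 / 16.7 = 15.030 d.
Difference = |23.241 − 15.030| = 8.211 ≈ 8.2 days.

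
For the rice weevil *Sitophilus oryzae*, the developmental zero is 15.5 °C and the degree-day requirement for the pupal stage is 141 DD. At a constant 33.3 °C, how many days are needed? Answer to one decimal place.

7.9 days

Daily accumulation = 33.3 − 15.5 = 17.8 DD/day.
Duration = 141 / 17.8 = 7.921 ≈ 7.9 days.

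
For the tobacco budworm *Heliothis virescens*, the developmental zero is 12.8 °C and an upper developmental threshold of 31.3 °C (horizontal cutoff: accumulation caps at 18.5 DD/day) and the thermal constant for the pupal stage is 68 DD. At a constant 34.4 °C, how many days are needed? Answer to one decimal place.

Temperature 34.4 °C exceeds the upper threshold, so daily accumulation caps at 31.3 − 12.8 = 18.5 DD/day.
Duration = 68 / 18.5 = 3.676 ≈ 3.7 days.

3.7 days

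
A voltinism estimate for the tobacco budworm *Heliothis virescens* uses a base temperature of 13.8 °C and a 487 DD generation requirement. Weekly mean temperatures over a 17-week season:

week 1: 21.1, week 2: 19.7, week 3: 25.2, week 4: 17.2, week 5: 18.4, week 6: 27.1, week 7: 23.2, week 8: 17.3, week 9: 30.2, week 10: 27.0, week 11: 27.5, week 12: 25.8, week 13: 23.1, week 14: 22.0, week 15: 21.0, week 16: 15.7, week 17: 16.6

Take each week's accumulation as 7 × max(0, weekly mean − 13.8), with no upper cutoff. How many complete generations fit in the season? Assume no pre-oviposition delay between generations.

Weekly DD (7 × max(0, T̄ − 13.8)): 51.1, 41.3, 79.8, 23.8, 32.2, 93.1, 65.8, 24.5, 114.8, 92.4, 95.9, 84.0, 65.1, 57.4, 50.4, 13.3, 19.6.
Season total = 1004.5 DD.
Complete generations = ⌊1004.5 / 487⌋ = 2.

2 generations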